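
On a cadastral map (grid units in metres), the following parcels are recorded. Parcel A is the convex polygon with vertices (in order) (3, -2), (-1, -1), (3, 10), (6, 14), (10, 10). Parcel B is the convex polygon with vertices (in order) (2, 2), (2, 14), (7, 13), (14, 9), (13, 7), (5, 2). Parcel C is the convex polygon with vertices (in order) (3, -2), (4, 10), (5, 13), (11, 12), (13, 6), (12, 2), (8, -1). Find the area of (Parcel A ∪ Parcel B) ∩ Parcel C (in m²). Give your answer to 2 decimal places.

70.98

The region (Parcel A ∪ Parcel B) ∩ Parcel C is the polygon with vertices (11.529,10.412), (12.724,6.828), (5.525,2.328), (3,-2), (4,10), (5,13), (7.824,12.529).
By the shoelace formula its area is 70.98.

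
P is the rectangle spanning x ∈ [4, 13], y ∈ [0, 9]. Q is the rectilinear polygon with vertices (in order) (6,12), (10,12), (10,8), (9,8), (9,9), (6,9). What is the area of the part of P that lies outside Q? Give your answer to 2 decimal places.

|P| = 81, |P∩Q| = 1.
|P ∖ Q| = |P| − |P∩Q| = 81 − 1 = 80.00.

80.00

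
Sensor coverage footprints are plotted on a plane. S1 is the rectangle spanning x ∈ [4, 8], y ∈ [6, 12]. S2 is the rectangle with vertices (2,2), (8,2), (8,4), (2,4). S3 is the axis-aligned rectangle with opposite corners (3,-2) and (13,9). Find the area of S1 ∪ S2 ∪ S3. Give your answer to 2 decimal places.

By inclusion–exclusion:
Individual areas: |S1| = 24, |S2| = 12, |S3| = 110.
|S1∩S2| = 0 (no overlap).
|S1∩S3|: x∈[4,8], y∈[6,9] → 4·3 = 12.
|S2∩S3|: x∈[3,8], y∈[2,4] → 5·2 = 10.
|S1∩S2∩S3| = 0.
|S1 ∪ S2 ∪ S3| = 146 − 22 + 0 = 124.00.

124.00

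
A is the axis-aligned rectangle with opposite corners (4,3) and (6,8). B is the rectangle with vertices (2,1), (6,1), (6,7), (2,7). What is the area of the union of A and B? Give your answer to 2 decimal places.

26.00

By inclusion–exclusion:
Individual areas: |A| = 10, |B| = 24.
|A∩B|: x∈[4,6], y∈[3,7] → 2·4 = 8.
|A ∪ B| = 34 − 8 = 26.00.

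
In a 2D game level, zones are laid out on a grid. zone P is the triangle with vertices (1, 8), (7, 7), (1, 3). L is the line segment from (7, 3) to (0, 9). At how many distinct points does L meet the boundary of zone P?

The segment meets the boundary at (1.207,7.966), (4.375,5.25).

2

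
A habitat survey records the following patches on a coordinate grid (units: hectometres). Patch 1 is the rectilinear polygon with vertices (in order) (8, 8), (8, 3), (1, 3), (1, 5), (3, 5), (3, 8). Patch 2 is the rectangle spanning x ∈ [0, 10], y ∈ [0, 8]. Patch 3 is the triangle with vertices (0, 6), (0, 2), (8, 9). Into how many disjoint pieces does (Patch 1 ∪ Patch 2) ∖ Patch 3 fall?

(Patch 1 ∪ Patch 2) ∖ Patch 3 splits into 2 disjoint pieces (area 59.4286, area 5.3333).

2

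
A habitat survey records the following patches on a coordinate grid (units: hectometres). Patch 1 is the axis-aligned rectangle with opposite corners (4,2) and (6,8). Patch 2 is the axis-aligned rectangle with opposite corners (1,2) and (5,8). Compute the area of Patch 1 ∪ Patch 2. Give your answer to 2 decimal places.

30.00

By inclusion–exclusion:
Individual areas: |Patch 1| = 12, |Patch 2| = 24.
|Patch 1∩Patch 2|: x∈[4,5], y∈[2,8] → 1·6 = 6.
|Patch 1 ∪ Patch 2| = 36 − 6 = 30.00.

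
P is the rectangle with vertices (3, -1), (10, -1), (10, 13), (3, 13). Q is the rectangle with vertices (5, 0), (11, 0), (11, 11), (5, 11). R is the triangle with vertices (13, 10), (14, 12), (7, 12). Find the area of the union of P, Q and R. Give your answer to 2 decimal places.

By inclusion–exclusion:
Individual areas: |P| = 98, |Q| = 66, |R| = 7.
|P∩Q|: x∈[5,10], y∈[0,11] → 5·11 = 55.
|P∩R| = 1.5.
|Q∩R| = 0.1667.
|P∩Q∩R| = 0.
|P ∪ Q ∪ R| = 171 − 56.6667 + 0 = 114.33.

114.33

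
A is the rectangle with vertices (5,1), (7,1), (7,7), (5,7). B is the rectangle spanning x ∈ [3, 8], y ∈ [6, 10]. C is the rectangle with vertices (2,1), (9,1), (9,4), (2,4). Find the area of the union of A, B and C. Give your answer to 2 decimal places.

By inclusion–exclusion:
Individual areas: |A| = 12, |B| = 20, |C| = 21.
|A∩B|: x∈[5,7], y∈[6,7] → 2·1 = 2.
|A∩C|: x∈[5,7], y∈[1,4] → 2·3 = 6.
|B∩C| = 0 (no overlap).
|A∩B∩C| = 0.
|A ∪ B ∪ C| = 53 − 8 + 0 = 45.00.

45.00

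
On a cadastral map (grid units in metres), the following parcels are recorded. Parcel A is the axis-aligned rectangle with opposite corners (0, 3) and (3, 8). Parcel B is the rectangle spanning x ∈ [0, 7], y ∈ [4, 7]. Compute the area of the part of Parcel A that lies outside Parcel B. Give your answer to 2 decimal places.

6.00

|Parcel A∩Parcel B|: x∈[0,3], y∈[4,7] → 3·3 = 9.
|Parcel A| = 15.
|Parcel A ∖ Parcel B| = |Parcel A| − |Parcel A∩Parcel B| = 15 − 9 = 6.00.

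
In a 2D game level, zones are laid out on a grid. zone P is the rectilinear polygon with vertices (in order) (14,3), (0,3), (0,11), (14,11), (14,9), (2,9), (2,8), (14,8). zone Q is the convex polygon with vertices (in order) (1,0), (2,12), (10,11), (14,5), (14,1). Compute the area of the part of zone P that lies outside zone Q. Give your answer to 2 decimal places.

22.33

|zone P| = 100, |zone P∩zone Q| = 77.6667.
|zone P ∖ zone Q| = |zone P| − |zone P∩zone Q| = 100 − 77.6667 = 22.33.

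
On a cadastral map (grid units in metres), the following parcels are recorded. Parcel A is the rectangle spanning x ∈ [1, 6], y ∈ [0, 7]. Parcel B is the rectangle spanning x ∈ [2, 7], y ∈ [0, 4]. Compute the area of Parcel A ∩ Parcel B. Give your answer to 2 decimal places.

|Parcel A∩Parcel B|: x∈[2,6], y∈[0,4] → 4·4 = 16.

16.00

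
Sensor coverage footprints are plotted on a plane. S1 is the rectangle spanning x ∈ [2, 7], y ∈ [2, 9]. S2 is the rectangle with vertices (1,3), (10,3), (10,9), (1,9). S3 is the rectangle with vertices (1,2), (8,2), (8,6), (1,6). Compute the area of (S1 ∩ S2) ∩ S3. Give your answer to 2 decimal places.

15.00

The region (S1 ∩ S2) ∩ S3 is the polygon with vertices (2,3), (2,6), (7,6), (7,3).
By the shoelace formula its area is 15.00.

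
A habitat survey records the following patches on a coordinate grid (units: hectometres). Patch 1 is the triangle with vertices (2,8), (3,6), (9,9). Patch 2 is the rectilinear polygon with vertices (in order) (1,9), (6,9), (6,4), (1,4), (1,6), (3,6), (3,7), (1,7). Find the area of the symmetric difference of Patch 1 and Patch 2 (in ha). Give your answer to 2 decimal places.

19.21

|Patch 1| = 7.5, |Patch 2| = 23, |Patch 1∩Patch 2| = 5.6429.
|Patch 1 △ Patch 2| = |Patch 1| + |Patch 2| − 2·|Patch 1∩Patch 2| = 7.5 + 23 − 11.2857 = 19.21.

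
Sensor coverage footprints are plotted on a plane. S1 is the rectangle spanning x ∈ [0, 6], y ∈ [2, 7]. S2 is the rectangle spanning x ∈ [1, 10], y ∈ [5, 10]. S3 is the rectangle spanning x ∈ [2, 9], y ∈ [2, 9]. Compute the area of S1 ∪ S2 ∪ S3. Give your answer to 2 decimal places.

74.00

By inclusion–exclusion:
Individual areas: |S1| = 30, |S2| = 45, |S3| = 49.
|S1∩S2|: x∈[1,6], y∈[5,7] → 5·2 = 10.
|S1∩S3|: x∈[2,6], y∈[2,7] → 4·5 = 20.
|S2∩S3|: x∈[2,9], y∈[5,9] → 7·4 = 28.
|S1∩S2∩S3| = 8.
|S1 ∪ S2 ∪ S3| = 124 − 58 + 8 = 74.00.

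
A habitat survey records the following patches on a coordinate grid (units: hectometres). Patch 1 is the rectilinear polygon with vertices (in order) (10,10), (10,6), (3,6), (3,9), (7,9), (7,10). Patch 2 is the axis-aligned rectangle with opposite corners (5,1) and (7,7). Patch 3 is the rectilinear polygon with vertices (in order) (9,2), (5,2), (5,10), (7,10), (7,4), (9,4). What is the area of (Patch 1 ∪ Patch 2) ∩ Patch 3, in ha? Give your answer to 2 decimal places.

|Patch 1 ∪ Patch 2| = 34.
|(Patch 1 ∪ Patch 2) ∩ Patch 3| = 14.00.

14.00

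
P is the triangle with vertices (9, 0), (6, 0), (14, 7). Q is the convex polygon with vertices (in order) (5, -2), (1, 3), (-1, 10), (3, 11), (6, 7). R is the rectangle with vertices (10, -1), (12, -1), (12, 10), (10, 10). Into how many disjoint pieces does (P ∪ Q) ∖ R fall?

3

(P ∪ Q) ∖ R splits into 3 disjoint pieces (area 6.3, area 1.05, area 51.5).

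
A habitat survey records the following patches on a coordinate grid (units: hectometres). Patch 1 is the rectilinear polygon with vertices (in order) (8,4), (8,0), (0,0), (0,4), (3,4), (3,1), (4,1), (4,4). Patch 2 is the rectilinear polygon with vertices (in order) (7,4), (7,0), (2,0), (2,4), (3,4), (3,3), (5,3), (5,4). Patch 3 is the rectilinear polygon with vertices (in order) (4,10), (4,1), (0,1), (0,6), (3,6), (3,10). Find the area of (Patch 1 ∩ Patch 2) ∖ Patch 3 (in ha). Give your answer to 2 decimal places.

|Patch 1 ∩ Patch 2| = 16.
|(Patch 1 ∩ Patch 2) ∩ Patch 3| = 3.
|(Patch 1 ∩ Patch 2) ∖ Patch 3| = 16 − 3 = 13.00.

13.00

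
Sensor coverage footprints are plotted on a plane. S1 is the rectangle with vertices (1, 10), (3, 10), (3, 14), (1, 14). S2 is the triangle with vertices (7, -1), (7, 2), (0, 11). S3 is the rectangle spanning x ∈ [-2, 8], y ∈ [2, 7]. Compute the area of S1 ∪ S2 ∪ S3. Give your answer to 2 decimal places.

62.18

By inclusion–exclusion:
Individual areas: |S1| = 8, |S2| = 10.5, |S3| = 50.
|S1∩S2| = 0.
|S1∩S3| = 0 (no overlap).
|S2∩S3| = 6.3194.
|S1∩S2∩S3| = 0.
|S1 ∪ S2 ∪ S3| = 68.5 − 6.3194 + 0 = 62.18.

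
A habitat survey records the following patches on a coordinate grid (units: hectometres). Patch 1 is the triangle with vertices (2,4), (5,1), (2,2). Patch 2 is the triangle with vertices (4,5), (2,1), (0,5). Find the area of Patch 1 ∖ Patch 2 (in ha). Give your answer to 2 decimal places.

1.71

|Patch 1| = 3, |Patch 1∩Patch 2| = 1.2857.
|Patch 1 ∖ Patch 2| = |Patch 1| − |Patch 1∩Patch 2| = 3 − 1.2857 = 1.71.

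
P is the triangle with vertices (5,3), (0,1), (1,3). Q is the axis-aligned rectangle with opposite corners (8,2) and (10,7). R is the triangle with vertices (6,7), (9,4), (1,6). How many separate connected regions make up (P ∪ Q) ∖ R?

2

(P ∪ Q) ∖ R splits into 2 disjoint pieces (area 4, area 9.625).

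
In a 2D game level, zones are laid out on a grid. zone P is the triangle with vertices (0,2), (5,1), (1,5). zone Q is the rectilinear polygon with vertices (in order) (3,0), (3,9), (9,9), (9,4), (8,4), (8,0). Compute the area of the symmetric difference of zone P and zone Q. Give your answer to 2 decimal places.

|zone P| = 8, |zone Q| = 50, |zone P∩zone Q| = 1.6.
|zone P △ zone Q| = |zone P| + |zone Q| − 2·|zone P∩zone Q| = 8 + 50 − 3.2 = 54.80.

54.80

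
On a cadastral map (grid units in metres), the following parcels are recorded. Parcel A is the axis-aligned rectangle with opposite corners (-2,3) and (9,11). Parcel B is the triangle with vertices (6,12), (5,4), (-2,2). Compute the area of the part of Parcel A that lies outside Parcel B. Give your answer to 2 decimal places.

|Parcel A| = 88, |Parcel A∩Parcel B| = 25.3125.
|Parcel A ∖ Parcel B| = |Parcel A| − |Parcel A∩Parcel B| = 88 − 25.3125 = 62.69.

62.69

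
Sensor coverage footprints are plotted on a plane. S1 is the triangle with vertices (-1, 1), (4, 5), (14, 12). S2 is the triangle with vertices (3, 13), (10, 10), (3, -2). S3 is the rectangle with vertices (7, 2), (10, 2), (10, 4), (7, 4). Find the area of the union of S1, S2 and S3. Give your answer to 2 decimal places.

By inclusion–exclusion:
Individual areas: |S1| = 2.5, |S2| = 52.5, |S3| = 6.
|S1∩S2| = 1.5715.
|S1∩S3| = 0.
|S2∩S3| = 0.
|S1∩S2∩S3| = 0.
|S1 ∪ S2 ∪ S3| = 61 − 1.5715 + 0 = 59.43.

59.43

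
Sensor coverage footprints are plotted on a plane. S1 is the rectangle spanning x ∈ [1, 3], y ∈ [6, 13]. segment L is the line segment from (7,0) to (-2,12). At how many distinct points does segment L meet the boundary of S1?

2

The segment meets the boundary at (2.5,6), (1,8).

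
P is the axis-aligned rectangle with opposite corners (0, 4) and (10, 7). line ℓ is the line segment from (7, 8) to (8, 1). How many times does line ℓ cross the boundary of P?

2

The segment meets the boundary at (7.571,4), (7.143,7).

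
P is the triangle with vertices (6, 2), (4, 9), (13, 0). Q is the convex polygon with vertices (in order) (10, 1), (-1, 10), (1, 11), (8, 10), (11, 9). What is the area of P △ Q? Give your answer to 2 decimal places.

52.57

|P| = 22.5, |Q| = 57.5, |P∩Q| = 13.7137.
|P △ Q| = |P| + |Q| − 2·|P∩Q| = 22.5 + 57.5 − 27.4275 = 52.57.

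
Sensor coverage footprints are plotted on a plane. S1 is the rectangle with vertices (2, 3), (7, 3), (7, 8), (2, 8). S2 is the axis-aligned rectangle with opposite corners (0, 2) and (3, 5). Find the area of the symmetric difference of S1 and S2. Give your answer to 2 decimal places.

|S1∩S2|: x∈[2,3], y∈[3,5] → 1·2 = 2.
|S1 △ S2| = |S1| + |S2| − 2·|S1∩S2| = 25 + 9 − 4 = 30.00.

30.00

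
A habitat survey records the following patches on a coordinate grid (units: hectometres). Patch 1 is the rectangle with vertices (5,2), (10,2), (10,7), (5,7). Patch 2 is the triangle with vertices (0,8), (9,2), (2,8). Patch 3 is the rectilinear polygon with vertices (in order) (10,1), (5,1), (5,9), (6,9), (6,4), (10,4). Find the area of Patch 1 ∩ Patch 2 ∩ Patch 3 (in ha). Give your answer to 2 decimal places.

1.33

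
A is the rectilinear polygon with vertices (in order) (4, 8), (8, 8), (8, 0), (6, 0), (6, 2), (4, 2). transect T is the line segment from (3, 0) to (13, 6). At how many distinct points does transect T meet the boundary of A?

2

The segment meets the boundary at (8,3), (6,1.8).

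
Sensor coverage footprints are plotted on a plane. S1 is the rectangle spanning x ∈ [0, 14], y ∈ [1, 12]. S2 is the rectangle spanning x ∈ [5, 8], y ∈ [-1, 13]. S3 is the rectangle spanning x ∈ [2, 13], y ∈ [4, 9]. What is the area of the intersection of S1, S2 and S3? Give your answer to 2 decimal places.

15.00

The intersection is the polygon with vertices (8,4), (5,4), (5,9), (8,9).
By the shoelace formula its area is 15.00.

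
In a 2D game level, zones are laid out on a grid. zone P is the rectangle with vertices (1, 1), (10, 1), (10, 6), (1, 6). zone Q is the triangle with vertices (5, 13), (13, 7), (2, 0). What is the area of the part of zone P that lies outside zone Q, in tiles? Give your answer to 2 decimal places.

22.19

|zone P| = 45, |zone P∩zone Q| = 22.8122.
|zone P ∖ zone Q| = |zone P| − |zone P∩zone Q| = 45 − 22.8122 = 22.19.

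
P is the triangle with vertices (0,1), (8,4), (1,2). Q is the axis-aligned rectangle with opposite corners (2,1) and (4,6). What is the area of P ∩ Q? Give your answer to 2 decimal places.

0.89

The intersection is the polygon with vertices (2,1.75), (2,2.286), (4,2.857), (4,2.5).
By the shoelace formula its area is 0.89.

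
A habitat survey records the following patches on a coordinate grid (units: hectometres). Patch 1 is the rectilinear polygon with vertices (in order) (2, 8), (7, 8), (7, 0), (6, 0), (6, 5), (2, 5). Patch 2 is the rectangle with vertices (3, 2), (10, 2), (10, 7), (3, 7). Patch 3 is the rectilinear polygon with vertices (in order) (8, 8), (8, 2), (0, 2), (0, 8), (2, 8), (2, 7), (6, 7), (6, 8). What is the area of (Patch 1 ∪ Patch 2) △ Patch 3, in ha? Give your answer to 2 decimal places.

32.00

|Patch 1 ∪ Patch 2| = 44.
|(Patch 1 ∪ Patch 2) ∩ Patch 3| = 28.
|(Patch 1 ∪ Patch 2) △ Patch 3| = 44 + 44 − 56 = 32.00.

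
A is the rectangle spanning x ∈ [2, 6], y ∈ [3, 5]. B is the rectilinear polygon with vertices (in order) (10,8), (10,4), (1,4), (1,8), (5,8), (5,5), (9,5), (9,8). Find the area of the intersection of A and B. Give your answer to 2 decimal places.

4.00

The intersection is the polygon with vertices (6,4), (2,4), (2,5), (5,5), (6,5).
By the shoelace formula its area is 4.00.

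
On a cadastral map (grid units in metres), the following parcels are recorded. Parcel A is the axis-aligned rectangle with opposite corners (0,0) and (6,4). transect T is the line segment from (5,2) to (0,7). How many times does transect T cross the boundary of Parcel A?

The segment meets the boundary at (3,4).

1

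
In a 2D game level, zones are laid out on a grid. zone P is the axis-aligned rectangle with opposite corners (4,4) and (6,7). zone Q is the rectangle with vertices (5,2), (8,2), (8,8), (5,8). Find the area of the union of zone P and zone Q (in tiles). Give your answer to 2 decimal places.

By inclusion–exclusion:
Individual areas: |zone P| = 6, |zone Q| = 18.
|zone P∩zone Q|: x∈[5,6], y∈[4,7] → 1·3 = 3.
|zone P ∪ zone Q| = 24 − 3 = 21.00.

21.00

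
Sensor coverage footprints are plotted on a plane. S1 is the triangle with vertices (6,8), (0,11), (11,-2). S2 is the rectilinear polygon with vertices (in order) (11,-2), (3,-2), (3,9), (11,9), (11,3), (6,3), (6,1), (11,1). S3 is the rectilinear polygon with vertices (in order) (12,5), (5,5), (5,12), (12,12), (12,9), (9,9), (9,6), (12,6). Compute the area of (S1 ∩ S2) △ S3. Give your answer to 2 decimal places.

|S1 ∩ S2| = 16.4126.
|(S1 ∩ S2) ∩ S3| = 5.4965.
|(S1 ∩ S2) △ S3| = 16.4126 + 40 − 10.993 = 45.42.

45.42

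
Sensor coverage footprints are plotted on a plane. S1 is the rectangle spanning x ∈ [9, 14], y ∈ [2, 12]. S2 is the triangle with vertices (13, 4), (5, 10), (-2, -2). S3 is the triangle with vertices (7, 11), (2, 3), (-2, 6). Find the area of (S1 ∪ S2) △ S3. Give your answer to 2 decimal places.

|S1 ∪ S2| = 109.8.
|(S1 ∪ S2) ∩ S3| = 7.8052.
|(S1 ∪ S2) △ S3| = 109.8 + 23.5 − 15.6105 = 117.69.

117.69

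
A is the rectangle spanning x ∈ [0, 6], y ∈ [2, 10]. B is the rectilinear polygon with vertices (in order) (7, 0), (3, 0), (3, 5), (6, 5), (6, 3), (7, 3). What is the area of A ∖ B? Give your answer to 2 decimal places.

39.00

|A| = 48, |A∩B| = 9.
|A ∖ B| = |A| − |A∩B| = 48 − 9 = 39.00.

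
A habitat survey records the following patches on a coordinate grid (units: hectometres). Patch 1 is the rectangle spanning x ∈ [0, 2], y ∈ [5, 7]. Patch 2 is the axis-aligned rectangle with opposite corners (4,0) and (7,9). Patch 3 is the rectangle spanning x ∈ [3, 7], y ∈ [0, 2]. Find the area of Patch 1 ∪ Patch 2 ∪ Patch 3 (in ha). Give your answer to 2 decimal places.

By inclusion–exclusion:
Individual areas: |Patch 1| = 4, |Patch 2| = 27, |Patch 3| = 8.
|Patch 1∩Patch 2| = 0 (no overlap).
|Patch 1∩Patch 3| = 0 (no overlap).
|Patch 2∩Patch 3|: x∈[4,7], y∈[0,2] → 3·2 = 6.
|Patch 1∩Patch 2∩Patch 3| = 0.
|Patch 1 ∪ Patch 2 ∪ Patch 3| = 39 − 6 + 0 = 33.00.

33.00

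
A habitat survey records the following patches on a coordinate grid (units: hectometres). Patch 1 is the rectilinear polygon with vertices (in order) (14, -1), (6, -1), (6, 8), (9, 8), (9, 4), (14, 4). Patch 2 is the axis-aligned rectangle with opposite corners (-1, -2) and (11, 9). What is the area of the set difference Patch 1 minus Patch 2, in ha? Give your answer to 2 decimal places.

|Patch 1| = 52, |Patch 1∩Patch 2| = 37.
|Patch 1 ∖ Patch 2| = |Patch 1| − |Patch 1∩Patch 2| = 52 − 37 = 15.00.

15.00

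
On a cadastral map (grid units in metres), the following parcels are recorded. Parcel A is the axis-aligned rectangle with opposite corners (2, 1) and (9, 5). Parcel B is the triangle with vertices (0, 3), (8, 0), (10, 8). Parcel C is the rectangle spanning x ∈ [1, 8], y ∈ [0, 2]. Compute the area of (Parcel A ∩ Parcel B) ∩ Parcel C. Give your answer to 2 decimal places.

The region (Parcel A ∩ Parcel B) ∩ Parcel C is the polygon with vertices (5.333,1), (2.667,2), (8,2), (8,1).
By the shoelace formula its area is 4.00.

4.00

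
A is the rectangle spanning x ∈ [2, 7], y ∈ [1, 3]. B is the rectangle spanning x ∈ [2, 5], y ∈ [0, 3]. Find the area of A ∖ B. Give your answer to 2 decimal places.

4.00

|A∩B|: x∈[2,5], y∈[1,3] → 3·2 = 6.
|A| = 10.
|A ∖ B| = |A| − |A∩B| = 10 − 6 = 4.00.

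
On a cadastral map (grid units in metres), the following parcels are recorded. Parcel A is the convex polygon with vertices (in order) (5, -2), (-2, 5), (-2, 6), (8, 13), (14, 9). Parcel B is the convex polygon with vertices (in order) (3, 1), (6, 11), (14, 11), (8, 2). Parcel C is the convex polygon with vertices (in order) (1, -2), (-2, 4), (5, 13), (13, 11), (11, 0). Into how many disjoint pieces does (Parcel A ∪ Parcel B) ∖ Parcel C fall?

(Parcel A ∪ Parcel B) ∖ Parcel C splits into 4 disjoint pieces (area 3.1959, area 0.9711, area 2.9016, area 0.5797).

4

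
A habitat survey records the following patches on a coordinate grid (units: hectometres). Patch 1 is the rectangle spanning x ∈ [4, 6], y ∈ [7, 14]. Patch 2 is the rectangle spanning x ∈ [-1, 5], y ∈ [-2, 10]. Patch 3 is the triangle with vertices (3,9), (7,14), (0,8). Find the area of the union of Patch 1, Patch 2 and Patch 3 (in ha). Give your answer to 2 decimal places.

84.36

By inclusion–exclusion:
Individual areas: |Patch 1| = 14, |Patch 2| = 72, |Patch 3| = 5.5.
|Patch 1∩Patch 2|: x∈[4,5], y∈[7,10] → 1·3 = 3.
|Patch 1∩Patch 3| = 1.5714.
|Patch 2∩Patch 3| = 2.5667.
|Patch 1∩Patch 2∩Patch 3| = 0.
|Patch 1 ∪ Patch 2 ∪ Patch 3| = 91.5 − 7.1381 + 0 = 84.36.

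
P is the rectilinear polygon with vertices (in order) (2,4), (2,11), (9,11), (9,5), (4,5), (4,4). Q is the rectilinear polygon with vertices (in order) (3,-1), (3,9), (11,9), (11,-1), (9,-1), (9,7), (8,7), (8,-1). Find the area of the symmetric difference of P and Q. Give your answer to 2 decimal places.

|P| = 44, |Q| = 72, |P∩Q| = 23.
|P △ Q| = |P| + |Q| − 2·|P∩Q| = 44 + 72 − 46 = 70.00.

70.00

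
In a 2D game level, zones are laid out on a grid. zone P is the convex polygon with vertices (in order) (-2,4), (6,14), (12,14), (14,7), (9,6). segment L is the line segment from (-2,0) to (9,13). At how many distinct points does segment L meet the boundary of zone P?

The segment meets the boundary at (2,4.727).

1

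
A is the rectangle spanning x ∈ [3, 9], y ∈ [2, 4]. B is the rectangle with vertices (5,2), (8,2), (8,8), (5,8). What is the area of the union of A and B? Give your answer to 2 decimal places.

By inclusion–exclusion:
Individual areas: |A| = 12, |B| = 18.
|A∩B|: x∈[5,8], y∈[2,4] → 3·2 = 6.
|A ∪ B| = 30 − 6 = 24.00.

24.00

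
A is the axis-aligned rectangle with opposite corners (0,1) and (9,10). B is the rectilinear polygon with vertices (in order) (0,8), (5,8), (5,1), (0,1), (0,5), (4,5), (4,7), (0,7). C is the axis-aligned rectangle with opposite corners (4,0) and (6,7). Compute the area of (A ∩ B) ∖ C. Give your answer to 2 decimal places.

|A ∩ B| = 27.
|(A ∩ B) ∩ C| = 6.
|(A ∩ B) ∖ C| = 27 − 6 = 21.00.

21.00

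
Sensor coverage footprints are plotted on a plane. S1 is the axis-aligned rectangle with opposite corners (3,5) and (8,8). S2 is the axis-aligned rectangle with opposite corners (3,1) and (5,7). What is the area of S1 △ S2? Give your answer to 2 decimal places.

|S1∩S2|: x∈[3,5], y∈[5,7] → 2·2 = 4.
|S1 △ S2| = |S1| + |S2| − 2·|S1∩S2| = 15 + 12 − 8 = 19.00.

19.00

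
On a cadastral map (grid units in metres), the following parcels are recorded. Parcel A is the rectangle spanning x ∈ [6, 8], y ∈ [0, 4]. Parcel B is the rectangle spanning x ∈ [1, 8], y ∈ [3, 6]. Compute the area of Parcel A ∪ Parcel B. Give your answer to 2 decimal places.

27.00

By inclusion–exclusion:
Individual areas: |Parcel A| = 8, |Parcel B| = 21.
|Parcel A∩Parcel B|: x∈[6,8], y∈[3,4] → 2·1 = 2.
|Parcel A ∪ Parcel B| = 29 − 2 = 27.00.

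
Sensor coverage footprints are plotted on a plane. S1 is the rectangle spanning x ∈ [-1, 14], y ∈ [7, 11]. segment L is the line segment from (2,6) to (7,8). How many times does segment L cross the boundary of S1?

1

The segment meets the boundary at (4.5,7).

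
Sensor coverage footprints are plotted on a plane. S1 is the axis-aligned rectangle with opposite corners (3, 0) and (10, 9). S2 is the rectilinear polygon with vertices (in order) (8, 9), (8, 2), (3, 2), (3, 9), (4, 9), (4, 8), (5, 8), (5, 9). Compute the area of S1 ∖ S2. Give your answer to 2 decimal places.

|S1| = 63, |S1∩S2| = 34.
|S1 ∖ S2| = |S1| − |S1∩S2| = 63 − 34 = 29.00.

29.00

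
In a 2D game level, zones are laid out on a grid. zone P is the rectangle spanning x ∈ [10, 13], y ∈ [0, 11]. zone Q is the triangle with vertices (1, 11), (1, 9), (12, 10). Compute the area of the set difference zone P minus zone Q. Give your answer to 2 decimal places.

32.64

|zone P| = 33, |zone P∩zone Q| = 0.3636.
|zone P ∖ zone Q| = |zone P| − |zone P∩zone Q| = 33 − 0.3636 = 32.64.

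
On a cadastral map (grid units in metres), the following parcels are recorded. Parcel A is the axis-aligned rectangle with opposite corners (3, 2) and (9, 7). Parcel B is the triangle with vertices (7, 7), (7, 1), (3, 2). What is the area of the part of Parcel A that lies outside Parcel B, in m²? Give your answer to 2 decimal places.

|Parcel A| = 30, |Parcel A∩Parcel B| = 10.
|Parcel A ∖ Parcel B| = |Parcel A| − |Parcel A∩Parcel B| = 30 − 10 = 20.00.

20.00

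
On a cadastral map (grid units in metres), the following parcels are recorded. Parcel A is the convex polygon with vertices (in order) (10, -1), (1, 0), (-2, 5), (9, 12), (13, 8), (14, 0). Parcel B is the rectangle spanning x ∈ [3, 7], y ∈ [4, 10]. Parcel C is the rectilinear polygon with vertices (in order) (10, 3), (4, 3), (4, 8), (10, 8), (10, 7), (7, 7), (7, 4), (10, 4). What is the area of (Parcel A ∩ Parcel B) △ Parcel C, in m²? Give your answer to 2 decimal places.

|Parcel A ∩ Parcel B| = 21.4026.
|(Parcel A ∩ Parcel B) ∩ Parcel C| = 12.
|(Parcel A ∩ Parcel B) △ Parcel C| = 21.4026 + 21 − 24 = 18.40.

18.40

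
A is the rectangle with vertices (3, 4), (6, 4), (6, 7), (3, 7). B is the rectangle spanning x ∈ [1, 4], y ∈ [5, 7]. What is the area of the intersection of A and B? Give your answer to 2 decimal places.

2.00

|A∩B|: x∈[3,4], y∈[5,7] → 1·2 = 2.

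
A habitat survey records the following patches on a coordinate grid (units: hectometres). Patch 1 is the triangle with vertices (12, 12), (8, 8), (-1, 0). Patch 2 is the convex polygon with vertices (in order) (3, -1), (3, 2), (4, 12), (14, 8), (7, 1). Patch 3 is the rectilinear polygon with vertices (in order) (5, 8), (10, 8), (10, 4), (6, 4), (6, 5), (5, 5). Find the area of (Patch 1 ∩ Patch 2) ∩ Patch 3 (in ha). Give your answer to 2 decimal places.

The region (Patch 1 ∩ Patch 2) ∩ Patch 3 is the polygon with vertices (5,5.333), (5,5.538), (7.667,8), (8,8).
By the shoelace formula its area is 0.72.

0.72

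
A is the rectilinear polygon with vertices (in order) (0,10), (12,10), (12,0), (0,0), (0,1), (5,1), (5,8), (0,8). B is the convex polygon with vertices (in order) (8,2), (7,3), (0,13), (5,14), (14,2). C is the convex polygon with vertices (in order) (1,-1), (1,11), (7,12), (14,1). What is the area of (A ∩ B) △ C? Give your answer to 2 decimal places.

71.28

|A ∩ B| = 44.3762.
|(A ∩ B) ∩ C| = 43.8.
|(A ∩ B) △ C| = 44.3762 + 114.5 − 87.6 = 71.28.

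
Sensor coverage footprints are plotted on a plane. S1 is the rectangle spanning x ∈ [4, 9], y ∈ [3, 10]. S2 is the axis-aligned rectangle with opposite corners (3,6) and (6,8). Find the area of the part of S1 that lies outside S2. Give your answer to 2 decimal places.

|S1∩S2|: x∈[4,6], y∈[6,8] → 2·2 = 4.
|S1| = 35.
|S1 ∖ S2| = |S1| − |S1∩S2| = 35 − 4 = 31.00.

31.00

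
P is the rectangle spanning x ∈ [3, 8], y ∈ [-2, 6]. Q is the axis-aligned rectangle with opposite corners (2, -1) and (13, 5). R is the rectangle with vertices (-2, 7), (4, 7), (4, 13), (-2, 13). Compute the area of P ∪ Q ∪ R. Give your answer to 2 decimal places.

112.00

By inclusion–exclusion:
Individual areas: |P| = 40, |Q| = 66, |R| = 36.
|P∩Q|: x∈[3,8], y∈[-1,5] → 5·6 = 30.
|P∩R| = 0 (no overlap).
|Q∩R| = 0 (no overlap).
|P∩Q∩R| = 0.
|P ∪ Q ∪ R| = 142 − 30 + 0 = 112.00.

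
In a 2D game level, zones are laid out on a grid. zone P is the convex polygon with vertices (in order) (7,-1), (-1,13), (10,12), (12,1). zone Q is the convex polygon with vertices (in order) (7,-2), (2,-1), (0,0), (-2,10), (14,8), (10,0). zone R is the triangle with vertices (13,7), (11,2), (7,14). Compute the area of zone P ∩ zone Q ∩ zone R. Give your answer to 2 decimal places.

8.01

The intersection is the polygon with vertices (10.651,8.419), (11.562,3.406), (11,2), (11,2), (8.783,8.652).
By the shoelace formula its area is 8.01.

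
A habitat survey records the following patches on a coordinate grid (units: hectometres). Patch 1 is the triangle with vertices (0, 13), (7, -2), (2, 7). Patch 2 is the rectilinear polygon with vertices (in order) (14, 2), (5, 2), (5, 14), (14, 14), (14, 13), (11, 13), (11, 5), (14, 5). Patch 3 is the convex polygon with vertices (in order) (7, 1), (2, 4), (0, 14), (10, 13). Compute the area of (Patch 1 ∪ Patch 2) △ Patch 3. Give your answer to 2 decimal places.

|Patch 1 ∪ Patch 2| = 89.981.
|(Patch 1 ∪ Patch 2) ∩ Patch 3| = 46.181.
|(Patch 1 ∪ Patch 2) △ Patch 3| = 89.981 + 83.5 − 92.3619 = 81.12.

81.12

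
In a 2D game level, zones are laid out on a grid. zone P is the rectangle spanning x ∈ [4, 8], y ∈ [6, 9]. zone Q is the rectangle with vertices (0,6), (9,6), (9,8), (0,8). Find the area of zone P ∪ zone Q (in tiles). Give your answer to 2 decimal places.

22.00

By inclusion–exclusion:
Individual areas: |zone P| = 12, |zone Q| = 18.
|zone P∩zone Q|: x∈[4,8], y∈[6,8] → 4·2 = 8.
|zone P ∪ zone Q| = 30 − 8 = 22.00.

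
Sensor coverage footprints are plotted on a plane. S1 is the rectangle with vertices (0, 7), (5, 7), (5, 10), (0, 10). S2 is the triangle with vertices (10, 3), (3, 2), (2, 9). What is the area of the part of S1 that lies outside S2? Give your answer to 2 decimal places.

|S1| = 15, |S1∩S2| = 2.381.
|S1 ∖ S2| = |S1| − |S1∩S2| = 15 − 2.381 = 12.62.

12.62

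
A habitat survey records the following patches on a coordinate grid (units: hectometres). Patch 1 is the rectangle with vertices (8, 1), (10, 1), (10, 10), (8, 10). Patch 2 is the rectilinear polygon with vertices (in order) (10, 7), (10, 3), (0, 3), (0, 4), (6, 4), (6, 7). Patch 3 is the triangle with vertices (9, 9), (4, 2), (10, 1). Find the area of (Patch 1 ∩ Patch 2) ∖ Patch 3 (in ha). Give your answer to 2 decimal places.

|Patch 1 ∩ Patch 2| = 8.
|(Patch 1 ∩ Patch 2) ∩ Patch 3| = 6.
|(Patch 1 ∩ Patch 2) ∖ Patch 3| = 8 − 6 = 2.00.

2.00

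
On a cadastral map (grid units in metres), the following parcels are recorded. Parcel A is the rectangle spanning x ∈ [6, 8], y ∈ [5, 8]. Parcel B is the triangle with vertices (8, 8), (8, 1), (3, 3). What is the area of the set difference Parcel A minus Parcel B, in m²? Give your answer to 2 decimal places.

|Parcel A| = 6, |Parcel A∩Parcel B| = 4.
|Parcel A ∖ Parcel B| = |Parcel A| − |Parcel A∩Parcel B| = 6 − 4 = 2.00.

2.00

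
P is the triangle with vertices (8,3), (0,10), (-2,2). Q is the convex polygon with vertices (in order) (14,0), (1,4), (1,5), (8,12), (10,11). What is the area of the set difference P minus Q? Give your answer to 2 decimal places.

23.19

|P| = 39, |P∩Q| = 15.8057.
|P ∖ Q| = |P| − |P∩Q| = 39 − 15.8057 = 23.19.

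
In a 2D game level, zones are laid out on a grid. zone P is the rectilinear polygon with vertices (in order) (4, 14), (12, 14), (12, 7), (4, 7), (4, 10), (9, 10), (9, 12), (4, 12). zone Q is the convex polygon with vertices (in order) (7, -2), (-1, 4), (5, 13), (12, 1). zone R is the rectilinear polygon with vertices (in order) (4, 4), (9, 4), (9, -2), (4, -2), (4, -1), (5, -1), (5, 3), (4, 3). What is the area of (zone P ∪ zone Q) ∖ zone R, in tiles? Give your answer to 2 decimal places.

106.70

|zone P ∪ zone Q| = 129.
|(zone P ∪ zone Q) ∩ zone R| = 22.3.
|(zone P ∪ zone Q) ∖ zone R| = 129 − 22.3 = 106.70.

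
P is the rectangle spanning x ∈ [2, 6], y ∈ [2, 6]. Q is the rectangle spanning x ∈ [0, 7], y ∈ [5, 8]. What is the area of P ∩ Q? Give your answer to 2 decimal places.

|P∩Q|: x∈[2,6], y∈[5,6] → 4·1 = 4.

4.00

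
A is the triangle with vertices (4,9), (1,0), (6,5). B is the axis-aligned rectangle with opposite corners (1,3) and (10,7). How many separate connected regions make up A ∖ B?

A ∖ B splits into 2 disjoint pieces (area 1.6667, area 3).

2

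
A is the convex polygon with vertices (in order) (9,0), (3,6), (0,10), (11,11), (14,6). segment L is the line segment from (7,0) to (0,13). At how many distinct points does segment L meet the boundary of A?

2

The segment meets the boundary at (4.667,4.333), (1.54,10.14).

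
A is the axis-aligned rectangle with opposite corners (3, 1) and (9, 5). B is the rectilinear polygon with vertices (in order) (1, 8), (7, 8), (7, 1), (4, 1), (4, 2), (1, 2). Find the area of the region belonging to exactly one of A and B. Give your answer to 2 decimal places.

33.00

|A| = 24, |B| = 39, |A∩B| = 15.
|A △ B| = |A| + |B| − 2·|A∩B| = 24 + 39 − 30 = 33.00.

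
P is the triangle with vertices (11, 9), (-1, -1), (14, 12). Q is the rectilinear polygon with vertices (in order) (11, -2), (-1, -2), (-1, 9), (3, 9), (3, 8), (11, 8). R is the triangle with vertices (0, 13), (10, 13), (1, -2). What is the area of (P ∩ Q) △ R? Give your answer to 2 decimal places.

|P ∩ Q| = 1.8692.
|(P ∩ Q) ∩ R| = 0.4137.
|(P ∩ Q) △ R| = 1.8692 + 75 − 0.8273 = 76.04.

76.04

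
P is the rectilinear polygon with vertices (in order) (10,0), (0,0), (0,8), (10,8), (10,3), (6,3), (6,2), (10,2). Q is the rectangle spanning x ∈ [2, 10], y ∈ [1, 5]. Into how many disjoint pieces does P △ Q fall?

2

P △ Q splits into 2 disjoint pieces (area 48, area 4).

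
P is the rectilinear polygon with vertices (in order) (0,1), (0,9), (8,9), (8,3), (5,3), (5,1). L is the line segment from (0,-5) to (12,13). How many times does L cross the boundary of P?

The segment meets the boundary at (8,7), (5,2.5), (4,1), (5.333,3).

4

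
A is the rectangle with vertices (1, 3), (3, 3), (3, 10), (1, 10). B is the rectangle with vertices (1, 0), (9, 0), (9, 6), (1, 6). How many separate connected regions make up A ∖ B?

A ∖ B is a single connected region.

1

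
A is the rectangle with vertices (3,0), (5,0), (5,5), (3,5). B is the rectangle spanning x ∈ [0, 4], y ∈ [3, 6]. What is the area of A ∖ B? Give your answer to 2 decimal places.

8.00

|A∩B|: x∈[3,4], y∈[3,5] → 1·2 = 2.
|A| = 10.
|A ∖ B| = |A| − |A∩B| = 10 − 2 = 8.00.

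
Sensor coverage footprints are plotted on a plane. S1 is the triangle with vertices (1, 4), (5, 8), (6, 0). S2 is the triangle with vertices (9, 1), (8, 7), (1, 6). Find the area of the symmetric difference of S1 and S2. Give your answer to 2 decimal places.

|S1| = 18, |S2| = 21.5, |S1∩S2| = 6.2879.
|S1 △ S2| = |S1| + |S2| − 2·|S1∩S2| = 18 + 21.5 − 12.5757 = 26.92.

26.92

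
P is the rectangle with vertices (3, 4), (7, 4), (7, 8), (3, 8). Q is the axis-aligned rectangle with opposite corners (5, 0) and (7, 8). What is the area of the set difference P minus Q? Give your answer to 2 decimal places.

|P∩Q|: x∈[5,7], y∈[4,8] → 2·4 = 8.
|P| = 16.
|P ∖ Q| = |P| − |P∩Q| = 16 − 8 = 8.00.

8.00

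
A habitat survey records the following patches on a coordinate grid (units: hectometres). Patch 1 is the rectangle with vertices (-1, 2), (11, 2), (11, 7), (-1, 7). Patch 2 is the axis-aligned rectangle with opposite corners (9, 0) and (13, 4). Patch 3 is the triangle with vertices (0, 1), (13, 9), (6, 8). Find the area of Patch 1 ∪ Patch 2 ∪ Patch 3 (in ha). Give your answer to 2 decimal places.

By inclusion–exclusion:
Individual areas: |Patch 1| = 60, |Patch 2| = 16, |Patch 3| = 21.5.
|Patch 1∩Patch 2|: x∈[9,11], y∈[2,4] → 2·2 = 4.
|Patch 1∩Patch 3| = 13.4375.
|Patch 2∩Patch 3| = 0.
|Patch 1∩Patch 2∩Patch 3| = 0.
|Patch 1 ∪ Patch 2 ∪ Patch 3| = 97.5 − 17.4375 + 0 = 80.06.

80.06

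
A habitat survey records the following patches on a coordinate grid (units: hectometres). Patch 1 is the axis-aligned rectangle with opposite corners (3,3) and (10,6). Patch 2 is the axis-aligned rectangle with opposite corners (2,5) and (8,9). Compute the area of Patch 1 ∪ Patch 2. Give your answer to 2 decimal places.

By inclusion–exclusion:
Individual areas: |Patch 1| = 21, |Patch 2| = 24.
|Patch 1∩Patch 2|: x∈[3,8], y∈[5,6] → 5·1 = 5.
|Patch 1 ∪ Patch 2| = 45 − 5 = 40.00.

40.00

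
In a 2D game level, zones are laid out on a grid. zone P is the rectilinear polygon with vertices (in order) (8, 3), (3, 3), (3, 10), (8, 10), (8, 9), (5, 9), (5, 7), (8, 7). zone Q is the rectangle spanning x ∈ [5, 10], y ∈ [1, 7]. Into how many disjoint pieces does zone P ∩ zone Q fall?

1

zone P ∩ zone Q is a single connected region.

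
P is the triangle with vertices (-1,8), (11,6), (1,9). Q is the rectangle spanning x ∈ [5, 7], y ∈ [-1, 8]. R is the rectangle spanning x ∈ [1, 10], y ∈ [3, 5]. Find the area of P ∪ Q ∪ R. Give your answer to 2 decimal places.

38.67

By inclusion–exclusion:
Individual areas: |P| = 8, |Q| = 18, |R| = 18.
|P∩Q| = 1.3333.
|P∩R| = 0.
|Q∩R|: x∈[5,7], y∈[3,5] → 2·2 = 4.
|P∩Q∩R| = 0.
|P ∪ Q ∪ R| = 44 − 5.3333 + 0 = 38.67.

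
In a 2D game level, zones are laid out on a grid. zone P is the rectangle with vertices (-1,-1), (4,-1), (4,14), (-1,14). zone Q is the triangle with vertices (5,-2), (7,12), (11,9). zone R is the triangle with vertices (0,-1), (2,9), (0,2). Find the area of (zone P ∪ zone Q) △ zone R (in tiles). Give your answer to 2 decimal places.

|zone P ∪ zone Q| = 106.
|(zone P ∪ zone Q) ∩ zone R| = 3.
|(zone P ∪ zone Q) △ zone R| = 106 + 3 − 6 = 103.00.

103.00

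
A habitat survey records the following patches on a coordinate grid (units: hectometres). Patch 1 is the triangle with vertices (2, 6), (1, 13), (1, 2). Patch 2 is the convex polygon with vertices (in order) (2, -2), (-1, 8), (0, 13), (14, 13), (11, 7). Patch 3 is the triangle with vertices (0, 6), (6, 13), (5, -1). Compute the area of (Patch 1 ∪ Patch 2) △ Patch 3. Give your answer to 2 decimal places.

94.47

|Patch 1 ∪ Patch 2| = 131.
|(Patch 1 ∪ Patch 2) ∩ Patch 3| = 37.5128.
|(Patch 1 ∪ Patch 2) △ Patch 3| = 131 + 38.5 − 75.0256 = 94.47.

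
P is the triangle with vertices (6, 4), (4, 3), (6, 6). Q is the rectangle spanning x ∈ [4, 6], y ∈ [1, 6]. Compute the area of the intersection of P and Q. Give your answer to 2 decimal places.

The intersection is the polygon with vertices (4,3), (6,6), (6,4).
By the shoelace formula its area is 2.00.

2.00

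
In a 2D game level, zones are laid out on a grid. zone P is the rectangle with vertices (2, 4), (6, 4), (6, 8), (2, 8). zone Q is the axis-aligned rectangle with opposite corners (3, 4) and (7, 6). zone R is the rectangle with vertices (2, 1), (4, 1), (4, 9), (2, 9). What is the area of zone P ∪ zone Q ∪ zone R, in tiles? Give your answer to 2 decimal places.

26.00

By inclusion–exclusion:
Individual areas: |zone P| = 16, |zone Q| = 8, |zone R| = 16.
|zone P∩zone Q|: x∈[3,6], y∈[4,6] → 3·2 = 6.
|zone P∩zone R|: x∈[2,4], y∈[4,8] → 2·4 = 8.
|zone Q∩zone R|: x∈[3,4], y∈[4,6] → 1·2 = 2.
|zone P∩zone Q∩zone R| = 2.
|zone P ∪ zone Q ∪ zone R| = 40 − 16 + 2 = 26.00.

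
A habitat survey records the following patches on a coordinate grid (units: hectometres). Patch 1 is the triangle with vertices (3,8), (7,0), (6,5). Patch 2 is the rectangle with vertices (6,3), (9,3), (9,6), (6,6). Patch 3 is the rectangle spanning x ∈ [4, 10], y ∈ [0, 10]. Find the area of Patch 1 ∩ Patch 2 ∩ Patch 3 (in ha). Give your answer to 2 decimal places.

0.40

The intersection is the polygon with vertices (6,3), (6,5), (6.4,3).
By the shoelace formula its area is 0.40.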